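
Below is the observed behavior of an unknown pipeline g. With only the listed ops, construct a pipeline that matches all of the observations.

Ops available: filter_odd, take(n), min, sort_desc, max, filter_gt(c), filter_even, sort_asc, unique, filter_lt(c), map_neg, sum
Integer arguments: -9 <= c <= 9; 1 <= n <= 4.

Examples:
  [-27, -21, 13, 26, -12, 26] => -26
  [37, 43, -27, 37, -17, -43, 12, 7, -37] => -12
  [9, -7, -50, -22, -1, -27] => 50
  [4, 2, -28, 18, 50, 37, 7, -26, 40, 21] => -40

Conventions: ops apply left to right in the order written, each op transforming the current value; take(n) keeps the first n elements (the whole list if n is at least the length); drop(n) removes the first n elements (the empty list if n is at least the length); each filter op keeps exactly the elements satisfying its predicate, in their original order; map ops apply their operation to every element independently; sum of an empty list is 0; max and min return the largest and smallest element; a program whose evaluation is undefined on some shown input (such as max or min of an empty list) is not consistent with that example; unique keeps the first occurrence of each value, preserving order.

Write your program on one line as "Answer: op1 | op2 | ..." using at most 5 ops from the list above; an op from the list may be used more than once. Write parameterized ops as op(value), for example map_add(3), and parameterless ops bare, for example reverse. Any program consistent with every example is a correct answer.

filter_even | sort_desc | take(2) | map_neg | max

Check, running the answer program on each example:
  [-27, -21, 13, 26, -12, 26] -> [26, -12, 26] -> [26, 26, -12] -> [26, 26] -> [-26, -26] -> -26
  [37, 43, -27, 37, -17, -43, 12, 7, -37] -> [12] -> [12] -> [12] -> [-12] -> -12
  [9, -7, -50, -22, -1, -27] -> [-50, -22] -> [-22, -50] -> [-22, -50] -> [22, 50] -> 50
  [4, 2, -28, 18, 50, 37, 7, -26, 40, 21] -> [4, 2, -28, 18, 50, -26, 40] -> [50, 40, 18, 4, 2, -26, -28] -> [50, 40] -> [-50, -40] -> -40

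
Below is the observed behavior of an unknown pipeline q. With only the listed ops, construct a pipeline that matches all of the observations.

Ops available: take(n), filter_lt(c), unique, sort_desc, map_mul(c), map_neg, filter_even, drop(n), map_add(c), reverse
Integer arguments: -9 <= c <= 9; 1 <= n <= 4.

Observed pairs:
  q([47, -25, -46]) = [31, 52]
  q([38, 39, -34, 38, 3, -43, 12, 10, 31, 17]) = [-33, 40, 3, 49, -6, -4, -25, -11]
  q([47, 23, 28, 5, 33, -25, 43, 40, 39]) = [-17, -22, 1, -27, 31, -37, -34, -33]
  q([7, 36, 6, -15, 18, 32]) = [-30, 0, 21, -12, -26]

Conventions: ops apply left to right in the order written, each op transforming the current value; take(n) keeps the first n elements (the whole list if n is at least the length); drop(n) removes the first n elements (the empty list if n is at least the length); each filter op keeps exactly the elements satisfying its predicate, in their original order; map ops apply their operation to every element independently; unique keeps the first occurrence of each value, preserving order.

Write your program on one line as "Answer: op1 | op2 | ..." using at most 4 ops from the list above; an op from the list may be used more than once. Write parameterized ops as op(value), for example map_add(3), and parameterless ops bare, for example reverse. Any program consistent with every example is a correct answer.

map_add(-6) | map_neg | unique | drop(1)

Check, running the answer program on each example:
  [47, -25, -46] -> [41, -31, -52] -> [-41, 31, 52] -> [-41, 31, 52] -> [31, 52]
  [38, 39, -34, 38, 3, -43, 12, 10, 31, 17] -> [32, 33, -40, 32, -3, -49, 6, 4, 25, 11] -> [-32, -33, 40, -32, 3, 49, -6, -4, -25, -11] -> [-32, -33, 40, 3, 49, -6, -4, -25, -11] -> [-33, 40, 3, 49, -6, -4, -25, -11]
  [47, 23, 28, 5, 33, -25, 43, 40, 39] -> [41, 17, 22, -1, 27, -31, 37, 34, 33] -> [-41, -17, -22, 1, -27, 31, -37, -34, -33] -> [-41, -17, -22, 1, -27, 31, -37, -34, -33] -> [-17, -22, 1, -27, 31, -37, -34, -33]
  [7, 36, 6, -15, 18, 32] -> [1, 30, 0, -21, 12, 26] -> [-1, -30, 0, 21, -12, -26] -> [-1, -30, 0, 21, -12, -26] -> [-30, 0, 21, -12, -26]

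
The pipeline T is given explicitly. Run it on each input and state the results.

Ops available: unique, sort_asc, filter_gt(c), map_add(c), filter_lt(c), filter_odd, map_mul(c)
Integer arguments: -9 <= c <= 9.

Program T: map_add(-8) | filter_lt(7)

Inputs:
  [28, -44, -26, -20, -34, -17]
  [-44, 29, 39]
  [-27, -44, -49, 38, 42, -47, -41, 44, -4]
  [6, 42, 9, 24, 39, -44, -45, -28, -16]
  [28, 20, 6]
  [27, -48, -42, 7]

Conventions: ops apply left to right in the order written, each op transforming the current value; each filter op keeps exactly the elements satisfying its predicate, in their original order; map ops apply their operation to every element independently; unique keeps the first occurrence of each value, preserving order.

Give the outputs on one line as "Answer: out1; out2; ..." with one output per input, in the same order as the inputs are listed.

[-52, -34, -28, -42, -25]; [-52]; [-35, -52, -57, -55, -49, -12]; [-2, 1, -52, -53, -36, -24]; [-2]; [-56, -50, -1]

Execution, op by op:
  [28, -44, -26, -20, -34, -17] -> [20, -52, -34, -28, -42, -25] -> [-52, -34, -28, -42, -25]
  [-44, 29, 39] -> [-52, 21, 31] -> [-52]
  [-27, -44, -49, 38, 42, -47, -41, 44, -4] -> [-35, -52, -57, 30, 34, -55, -49, 36, -12] -> [-35, -52, -57, -55, -49, -12]
  [6, 42, 9, 24, 39, -44, -45, -28, -16] -> [-2, 34, 1, 16, 31, -52, -53, -36, -24] -> [-2, 1, -52, -53, -36, -24]
  [28, 20, 6] -> [20, 12, -2] -> [-2]
  [27, -48, -42, 7] -> [19, -56, -50, -1] -> [-56, -50, -1]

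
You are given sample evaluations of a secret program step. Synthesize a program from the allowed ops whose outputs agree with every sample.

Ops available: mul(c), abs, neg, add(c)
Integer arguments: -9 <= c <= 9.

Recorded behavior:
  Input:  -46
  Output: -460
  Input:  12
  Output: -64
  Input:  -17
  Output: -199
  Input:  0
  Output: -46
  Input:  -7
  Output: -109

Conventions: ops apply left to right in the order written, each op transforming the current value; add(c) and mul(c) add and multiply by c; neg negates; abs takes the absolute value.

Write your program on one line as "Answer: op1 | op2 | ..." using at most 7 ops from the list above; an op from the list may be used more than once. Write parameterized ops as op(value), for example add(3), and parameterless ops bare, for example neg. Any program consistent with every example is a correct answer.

add(-9) | add(4) | mul(-9) | abs | neg | add(-1)

Check, running the answer program on each example:
  -46 -> -55 -> -51 -> 459 -> 459 -> -459 -> -460
  12 -> 3 -> 7 -> -63 -> 63 -> -63 -> -64
  -17 -> -26 -> -22 -> 198 -> 198 -> -198 -> -199
  0 -> -9 -> -5 -> 45 -> 45 -> -45 -> -46
  -7 -> -16 -> -12 -> 108 -> 108 -> -108 -> -109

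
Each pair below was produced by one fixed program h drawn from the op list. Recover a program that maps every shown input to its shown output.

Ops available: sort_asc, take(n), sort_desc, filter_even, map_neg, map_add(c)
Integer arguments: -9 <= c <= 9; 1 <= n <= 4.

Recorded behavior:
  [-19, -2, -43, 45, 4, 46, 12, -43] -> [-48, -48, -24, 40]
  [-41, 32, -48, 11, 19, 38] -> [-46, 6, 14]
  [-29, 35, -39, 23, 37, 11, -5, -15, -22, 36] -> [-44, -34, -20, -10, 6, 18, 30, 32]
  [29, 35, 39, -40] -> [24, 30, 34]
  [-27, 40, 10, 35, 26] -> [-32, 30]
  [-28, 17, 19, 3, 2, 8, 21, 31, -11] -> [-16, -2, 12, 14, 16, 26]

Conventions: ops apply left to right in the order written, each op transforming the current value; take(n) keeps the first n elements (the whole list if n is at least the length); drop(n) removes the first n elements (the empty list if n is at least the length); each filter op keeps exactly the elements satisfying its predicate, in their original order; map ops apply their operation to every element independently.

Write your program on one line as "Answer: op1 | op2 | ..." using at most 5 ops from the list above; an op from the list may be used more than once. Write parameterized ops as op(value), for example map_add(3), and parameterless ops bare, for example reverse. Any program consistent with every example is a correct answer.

sort_desc | sort_asc | map_add(-5) | filter_even

Check, running the answer program on each example:
  [-19, -2, -43, 45, 4, 46, 12, -43] -> [46, 45, 12, 4, -2, -19, -43, -43] -> [-43, -43, -19, -2, 4, 12, 45, 46] -> [-48, -48, -24, -7, -1, 7, 40, 41] -> [-48, -48, -24, 40]
  [-41, 32, -48, 11, 19, 38] -> [38, 32, 19, 11, -41, -48] -> [-48, -41, 11, 19, 32, 38] -> [-53, -46, 6, 14, 27, 33] -> [-46, 6, 14]
  [-29, 35, -39, 23, 37, 11, -5, -15, -22, 36] -> [37, 36, 35, 23, 11, -5, -15, -22, -29, -39] -> [-39, -29, -22, -15, -5, 11, 23, 35, 36, 37] -> [-44, -34, -27, -20, -10, 6, 18, 30, 31, 32] -> [-44, -34, -20, -10, 6, 18, 30, 32]
  [29, 35, 39, -40] -> [39, 35, 29, -40] -> [-40, 29, 35, 39] -> [-45, 24, 30, 34] -> [24, 30, 34]
  [-27, 40, 10, 35, 26] -> [40, 35, 26, 10, -27] -> [-27, 10, 26, 35, 40] -> [-32, 5, 21, 30, 35] -> [-32, 30]
  [-28, 17, 19, 3, 2, 8, 21, 31, -11] -> [31, 21, 19, 17, 8, 3, 2, -11, -28] -> [-28, -11, 2, 3, 8, 17, 19, 21, 31] -> [-33, -16, -3, -2, 3, 12, 14, 16, 26] -> [-16, -2, 12, 14, 16, 26]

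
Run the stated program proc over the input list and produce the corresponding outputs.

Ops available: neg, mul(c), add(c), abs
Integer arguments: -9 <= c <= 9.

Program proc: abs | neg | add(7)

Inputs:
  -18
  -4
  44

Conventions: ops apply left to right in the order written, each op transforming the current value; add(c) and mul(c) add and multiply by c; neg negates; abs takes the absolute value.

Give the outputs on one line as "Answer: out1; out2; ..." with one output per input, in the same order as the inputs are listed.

Execution, op by op:
  -18 -> 18 -> -18 -> -11
  -4 -> 4 -> -4 -> 3
  44 -> 44 -> -44 -> -37

-11; 3; -37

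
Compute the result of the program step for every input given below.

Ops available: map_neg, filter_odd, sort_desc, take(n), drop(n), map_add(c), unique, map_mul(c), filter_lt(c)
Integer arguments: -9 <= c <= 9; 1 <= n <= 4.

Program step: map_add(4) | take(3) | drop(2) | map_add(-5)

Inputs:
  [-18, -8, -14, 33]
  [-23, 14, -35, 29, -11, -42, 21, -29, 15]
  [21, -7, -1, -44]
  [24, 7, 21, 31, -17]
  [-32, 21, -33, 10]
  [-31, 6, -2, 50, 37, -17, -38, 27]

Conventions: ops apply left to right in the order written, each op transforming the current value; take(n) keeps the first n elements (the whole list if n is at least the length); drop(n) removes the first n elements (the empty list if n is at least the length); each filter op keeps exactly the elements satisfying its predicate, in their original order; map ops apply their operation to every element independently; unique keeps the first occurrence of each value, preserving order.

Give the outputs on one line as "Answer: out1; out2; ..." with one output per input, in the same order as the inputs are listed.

Execution, op by op:
  [-18, -8, -14, 33] -> [-14, -4, -10, 37] -> [-14, -4, -10] -> [-10] -> [-15]
  [-23, 14, -35, 29, -11, -42, 21, -29, 15] -> [-19, 18, -31, 33, -7, -38, 25, -25, 19] -> [-19, 18, -31] -> [-31] -> [-36]
  [21, -7, -1, -44] -> [25, -3, 3, -40] -> [25, -3, 3] -> [3] -> [-2]
  [24, 7, 21, 31, -17] -> [28, 11, 25, 35, -13] -> [28, 11, 25] -> [25] -> [20]
  [-32, 21, -33, 10] -> [-28, 25, -29, 14] -> [-28, 25, -29] -> [-29] -> [-34]
  [-31, 6, -2, 50, 37, -17, -38, 27] -> [-27, 10, 2, 54, 41, -13, -34, 31] -> [-27, 10, 2] -> [2] -> [-3]

[-15]; [-36]; [-2]; [20]; [-34]; [-3]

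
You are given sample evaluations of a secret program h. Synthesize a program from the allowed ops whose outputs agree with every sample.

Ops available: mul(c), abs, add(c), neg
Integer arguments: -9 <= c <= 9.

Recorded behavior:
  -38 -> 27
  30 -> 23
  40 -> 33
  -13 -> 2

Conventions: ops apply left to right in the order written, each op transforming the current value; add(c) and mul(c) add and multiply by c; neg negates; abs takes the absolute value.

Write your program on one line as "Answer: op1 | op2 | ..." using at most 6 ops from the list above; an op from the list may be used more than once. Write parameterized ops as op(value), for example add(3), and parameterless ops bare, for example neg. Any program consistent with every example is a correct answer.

add(2) | abs | neg | add(9) | abs

Check, running the answer program on each example:
  -38 -> -36 -> 36 -> -36 -> -27 -> 27
  30 -> 32 -> 32 -> -32 -> -23 -> 23
  40 -> 42 -> 42 -> -42 -> -33 -> 33
  -13 -> -11 -> 11 -> -11 -> -2 -> 2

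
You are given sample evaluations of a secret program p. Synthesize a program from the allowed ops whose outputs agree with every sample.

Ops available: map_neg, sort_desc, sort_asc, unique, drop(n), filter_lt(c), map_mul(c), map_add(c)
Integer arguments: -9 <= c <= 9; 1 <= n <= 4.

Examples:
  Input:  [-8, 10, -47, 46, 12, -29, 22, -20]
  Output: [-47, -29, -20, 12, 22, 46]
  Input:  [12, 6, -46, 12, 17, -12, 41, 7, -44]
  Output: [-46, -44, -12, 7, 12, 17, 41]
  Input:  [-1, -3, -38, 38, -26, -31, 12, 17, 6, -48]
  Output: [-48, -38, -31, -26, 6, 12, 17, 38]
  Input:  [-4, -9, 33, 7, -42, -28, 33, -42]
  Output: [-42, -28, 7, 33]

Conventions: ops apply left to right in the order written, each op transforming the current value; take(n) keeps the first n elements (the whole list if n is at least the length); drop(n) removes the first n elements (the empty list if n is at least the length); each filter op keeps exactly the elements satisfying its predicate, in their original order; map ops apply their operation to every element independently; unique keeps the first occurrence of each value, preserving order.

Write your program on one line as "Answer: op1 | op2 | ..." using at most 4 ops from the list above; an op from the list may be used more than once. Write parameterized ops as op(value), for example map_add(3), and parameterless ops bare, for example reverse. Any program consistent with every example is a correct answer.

drop(2) | unique | sort_asc

Check, running the answer program on each example:
  [-8, 10, -47, 46, 12, -29, 22, -20] -> [-47, 46, 12, -29, 22, -20] -> [-47, 46, 12, -29, 22, -20] -> [-47, -29, -20, 12, 22, 46]
  [12, 6, -46, 12, 17, -12, 41, 7, -44] -> [-46, 12, 17, -12, 41, 7, -44] -> [-46, 12, 17, -12, 41, 7, -44] -> [-46, -44, -12, 7, 12, 17, 41]
  [-1, -3, -38, 38, -26, -31, 12, 17, 6, -48] -> [-38, 38, -26, -31, 12, 17, 6, -48] -> [-38, 38, -26, -31, 12, 17, 6, -48] -> [-48, -38, -31, -26, 6, 12, 17, 38]
  [-4, -9, 33, 7, -42, -28, 33, -42] -> [33, 7, -42, -28, 33, -42] -> [33, 7, -42, -28] -> [-42, -28, 7, 33]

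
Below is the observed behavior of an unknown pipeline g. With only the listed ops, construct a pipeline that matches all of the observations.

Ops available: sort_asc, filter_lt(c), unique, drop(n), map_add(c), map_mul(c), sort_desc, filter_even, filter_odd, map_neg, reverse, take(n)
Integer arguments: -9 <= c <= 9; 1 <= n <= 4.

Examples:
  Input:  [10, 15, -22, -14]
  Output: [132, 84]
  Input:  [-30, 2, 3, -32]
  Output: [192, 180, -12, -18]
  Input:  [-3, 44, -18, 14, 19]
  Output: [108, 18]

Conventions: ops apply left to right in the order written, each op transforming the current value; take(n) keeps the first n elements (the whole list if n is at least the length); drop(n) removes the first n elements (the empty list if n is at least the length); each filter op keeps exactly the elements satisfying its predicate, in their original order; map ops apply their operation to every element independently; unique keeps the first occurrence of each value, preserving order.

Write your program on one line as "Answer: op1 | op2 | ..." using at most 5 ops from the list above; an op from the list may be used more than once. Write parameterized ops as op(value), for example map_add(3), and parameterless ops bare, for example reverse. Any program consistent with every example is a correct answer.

filter_lt(8) | reverse | map_mul(-6) | sort_desc

Check, running the answer program on each example:
  [10, 15, -22, -14] -> [-22, -14] -> [-14, -22] -> [84, 132] -> [132, 84]
  [-30, 2, 3, -32] -> [-30, 2, 3, -32] -> [-32, 3, 2, -30] -> [192, -18, -12, 180] -> [192, 180, -12, -18]
  [-3, 44, -18, 14, 19] -> [-3, -18] -> [-18, -3] -> [108, 18] -> [108, 18]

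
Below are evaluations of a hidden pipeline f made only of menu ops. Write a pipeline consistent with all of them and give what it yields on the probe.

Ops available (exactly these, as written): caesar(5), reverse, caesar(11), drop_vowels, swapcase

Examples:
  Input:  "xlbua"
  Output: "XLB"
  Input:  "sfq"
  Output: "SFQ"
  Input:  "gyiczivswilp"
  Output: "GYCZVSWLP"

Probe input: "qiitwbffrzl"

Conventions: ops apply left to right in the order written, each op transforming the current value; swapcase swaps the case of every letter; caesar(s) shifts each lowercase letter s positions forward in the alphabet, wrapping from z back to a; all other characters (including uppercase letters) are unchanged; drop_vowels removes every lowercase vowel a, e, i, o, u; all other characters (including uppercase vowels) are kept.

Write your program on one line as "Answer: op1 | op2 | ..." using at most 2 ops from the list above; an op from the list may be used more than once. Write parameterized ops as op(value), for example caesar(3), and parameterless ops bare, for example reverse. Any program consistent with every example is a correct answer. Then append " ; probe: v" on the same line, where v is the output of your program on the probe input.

drop_vowels | swapcase ; probe: "QTWBFFRZL"

Check, running the answer program on each example:
  "xlbua" -> "xlb" -> "XLB"
  "sfq" -> "sfq" -> "SFQ"
  "gyiczivswilp" -> "gyczvswlp" -> "GYCZVSWLP"
  probe: "qiitwbffrzl" -> "qtwbffrzl" -> "QTWBFFRZL"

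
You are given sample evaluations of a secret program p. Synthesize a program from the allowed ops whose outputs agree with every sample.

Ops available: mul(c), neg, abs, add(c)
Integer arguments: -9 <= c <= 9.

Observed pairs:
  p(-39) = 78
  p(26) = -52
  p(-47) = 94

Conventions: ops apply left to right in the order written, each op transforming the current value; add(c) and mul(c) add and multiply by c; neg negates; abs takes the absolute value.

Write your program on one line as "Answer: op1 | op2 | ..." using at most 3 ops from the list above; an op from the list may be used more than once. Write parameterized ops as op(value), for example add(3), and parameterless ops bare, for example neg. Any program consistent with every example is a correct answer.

neg | mul(2)

Check, running the answer program on each example:
  -39 -> 39 -> 78
  26 -> -26 -> -52
  -47 -> 47 -> 94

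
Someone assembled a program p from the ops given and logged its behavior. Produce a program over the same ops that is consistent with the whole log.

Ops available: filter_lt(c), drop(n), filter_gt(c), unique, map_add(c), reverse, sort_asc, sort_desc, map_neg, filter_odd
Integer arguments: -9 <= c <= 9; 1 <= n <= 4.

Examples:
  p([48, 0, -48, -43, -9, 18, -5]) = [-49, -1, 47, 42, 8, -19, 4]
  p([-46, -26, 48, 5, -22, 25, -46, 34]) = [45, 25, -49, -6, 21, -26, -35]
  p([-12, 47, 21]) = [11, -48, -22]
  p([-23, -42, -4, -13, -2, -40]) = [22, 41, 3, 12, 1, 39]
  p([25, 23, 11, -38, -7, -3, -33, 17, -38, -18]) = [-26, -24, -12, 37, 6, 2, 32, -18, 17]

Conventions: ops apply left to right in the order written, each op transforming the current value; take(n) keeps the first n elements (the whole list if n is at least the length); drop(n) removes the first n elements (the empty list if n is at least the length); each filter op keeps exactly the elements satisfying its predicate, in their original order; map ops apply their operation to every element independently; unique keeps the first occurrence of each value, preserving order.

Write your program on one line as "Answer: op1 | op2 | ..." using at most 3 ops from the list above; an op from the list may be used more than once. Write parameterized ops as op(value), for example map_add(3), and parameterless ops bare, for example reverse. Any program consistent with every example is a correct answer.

map_neg | map_add(-1) | unique

Check, running the answer program on each example:
  [48, 0, -48, -43, -9, 18, -5] -> [-48, 0, 48, 43, 9, -18, 5] -> [-49, -1, 47, 42, 8, -19, 4] -> [-49, -1, 47, 42, 8, -19, 4]
  [-46, -26, 48, 5, -22, 25, -46, 34] -> [46, 26, -48, -5, 22, -25, 46, -34] -> [45, 25, -49, -6, 21, -26, 45, -35] -> [45, 25, -49, -6, 21, -26, -35]
  [-12, 47, 21] -> [12, -47, -21] -> [11, -48, -22] -> [11, -48, -22]
  [-23, -42, -4, -13, -2, -40] -> [23, 42, 4, 13, 2, 40] -> [22, 41, 3, 12, 1, 39] -> [22, 41, 3, 12, 1, 39]
  [25, 23, 11, -38, -7, -3, -33, 17, -38, -18] -> [-25, -23, -11, 38, 7, 3, 33, -17, 38, 18] -> [-26, -24, -12, 37, 6, 2, 32, -18, 37, 17] -> [-26, -24, -12, 37, 6, 2, 32, -18, 17]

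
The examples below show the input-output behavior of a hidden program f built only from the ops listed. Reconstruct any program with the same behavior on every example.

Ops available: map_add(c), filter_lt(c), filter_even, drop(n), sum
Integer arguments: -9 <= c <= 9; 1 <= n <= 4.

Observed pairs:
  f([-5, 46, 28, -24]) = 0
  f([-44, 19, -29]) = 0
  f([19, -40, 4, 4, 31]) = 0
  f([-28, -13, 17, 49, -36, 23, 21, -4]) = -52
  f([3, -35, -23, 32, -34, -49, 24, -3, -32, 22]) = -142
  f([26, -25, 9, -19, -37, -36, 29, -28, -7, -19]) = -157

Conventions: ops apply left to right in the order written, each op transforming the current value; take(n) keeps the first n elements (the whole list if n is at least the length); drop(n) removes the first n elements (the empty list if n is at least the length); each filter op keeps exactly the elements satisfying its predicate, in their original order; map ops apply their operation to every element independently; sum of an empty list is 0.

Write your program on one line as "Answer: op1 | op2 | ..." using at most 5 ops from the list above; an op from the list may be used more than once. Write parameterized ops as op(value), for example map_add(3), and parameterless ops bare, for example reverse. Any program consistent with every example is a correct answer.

filter_lt(-1) | map_add(-6) | drop(2) | sum

Check, running the answer program on each example:
  [-5, 46, 28, -24] -> [-5, -24] -> [-11, -30] -> [] -> 0
  [-44, 19, -29] -> [-44, -29] -> [-50, -35] -> [] -> 0
  [19, -40, 4, 4, 31] -> [-40] -> [-46] -> [] -> 0
  [-28, -13, 17, 49, -36, 23, 21, -4] -> [-28, -13, -36, -4] -> [-34, -19, -42, -10] -> [-42, -10] -> -52
  [3, -35, -23, 32, -34, -49, 24, -3, -32, 22] -> [-35, -23, -34, -49, -3, -32] -> [-41, -29, -40, -55, -9, -38] -> [-40, -55, -9, -38] -> -142
  [26, -25, 9, -19, -37, -36, 29, -28, -7, -19] -> [-25, -19, -37, -36, -28, -7, -19] -> [-31, -25, -43, -42, -34, -13, -25] -> [-43, -42, -34, -13, -25] -> -157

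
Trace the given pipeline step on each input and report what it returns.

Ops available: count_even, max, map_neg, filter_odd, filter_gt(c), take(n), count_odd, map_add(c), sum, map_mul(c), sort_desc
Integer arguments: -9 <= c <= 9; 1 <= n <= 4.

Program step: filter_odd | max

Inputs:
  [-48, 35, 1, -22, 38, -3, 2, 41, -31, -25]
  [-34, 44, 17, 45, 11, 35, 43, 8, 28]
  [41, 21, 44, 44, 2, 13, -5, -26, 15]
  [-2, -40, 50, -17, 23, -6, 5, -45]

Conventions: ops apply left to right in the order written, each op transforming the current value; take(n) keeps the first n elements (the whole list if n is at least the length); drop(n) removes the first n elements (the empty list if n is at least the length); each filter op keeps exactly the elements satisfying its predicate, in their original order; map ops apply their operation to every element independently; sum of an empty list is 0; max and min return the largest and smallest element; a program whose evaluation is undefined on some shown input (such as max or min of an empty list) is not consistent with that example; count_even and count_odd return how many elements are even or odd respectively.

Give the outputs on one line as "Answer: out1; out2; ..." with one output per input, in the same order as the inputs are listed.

Execution, op by op:
  [-48, 35, 1, -22, 38, -3, 2, 41, -31, -25] -> [35, 1, -3, 41, -31, -25] -> 41
  [-34, 44, 17, 45, 11, 35, 43, 8, 28] -> [17, 45, 11, 35, 43] -> 45
  [41, 21, 44, 44, 2, 13, -5, -26, 15] -> [41, 21, 13, -5, 15] -> 41
  [-2, -40, 50, -17, 23, -6, 5, -45] -> [-17, 23, 5, -45] -> 23

41; 45; 41; 23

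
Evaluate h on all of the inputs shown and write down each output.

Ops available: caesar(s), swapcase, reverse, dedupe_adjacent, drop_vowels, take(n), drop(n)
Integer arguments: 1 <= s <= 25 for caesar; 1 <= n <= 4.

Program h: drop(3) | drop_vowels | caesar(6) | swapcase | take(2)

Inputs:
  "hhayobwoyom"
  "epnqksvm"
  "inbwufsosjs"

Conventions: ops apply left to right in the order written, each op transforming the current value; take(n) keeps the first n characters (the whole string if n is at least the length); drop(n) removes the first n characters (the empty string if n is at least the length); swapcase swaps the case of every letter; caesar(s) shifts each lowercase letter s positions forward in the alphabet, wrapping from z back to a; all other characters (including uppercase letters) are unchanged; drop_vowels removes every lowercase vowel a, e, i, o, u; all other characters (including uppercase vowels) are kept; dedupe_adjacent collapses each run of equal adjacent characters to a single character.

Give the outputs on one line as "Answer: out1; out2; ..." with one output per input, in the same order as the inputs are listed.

Execution, op by op:
  "hhayobwoyom" -> "yobwoyom" -> "ybwym" -> "ehces" -> "EHCES" -> "EH"
  "epnqksvm" -> "qksvm" -> "qksvm" -> "wqybs" -> "WQYBS" -> "WQ"
  "inbwufsosjs" -> "wufsosjs" -> "wfssjs" -> "clyypy" -> "CLYYPY" -> "CL"

"EH"; "WQ"; "CL"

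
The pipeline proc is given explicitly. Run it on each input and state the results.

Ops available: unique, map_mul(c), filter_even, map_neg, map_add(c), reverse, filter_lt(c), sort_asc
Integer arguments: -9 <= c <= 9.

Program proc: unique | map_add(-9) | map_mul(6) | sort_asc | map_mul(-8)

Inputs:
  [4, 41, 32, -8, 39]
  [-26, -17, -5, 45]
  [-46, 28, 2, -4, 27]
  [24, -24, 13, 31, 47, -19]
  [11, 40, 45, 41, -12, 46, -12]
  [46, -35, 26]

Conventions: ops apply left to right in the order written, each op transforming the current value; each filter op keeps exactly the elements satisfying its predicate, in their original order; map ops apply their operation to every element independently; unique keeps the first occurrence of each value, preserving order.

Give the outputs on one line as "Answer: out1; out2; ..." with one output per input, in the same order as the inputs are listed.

Execution, op by op:
  [4, 41, 32, -8, 39] -> [4, 41, 32, -8, 39] -> [-5, 32, 23, -17, 30] -> [-30, 192, 138, -102, 180] -> [-102, -30, 138, 180, 192] -> [816, 240, -1104, -1440, -1536]
  [-26, -17, -5, 45] -> [-26, -17, -5, 45] -> [-35, -26, -14, 36] -> [-210, -156, -84, 216] -> [-210, -156, -84, 216] -> [1680, 1248, 672, -1728]
  [-46, 28, 2, -4, 27] -> [-46, 28, 2, -4, 27] -> [-55, 19, -7, -13, 18] -> [-330, 114, -42, -78, 108] -> [-330, -78, -42, 108, 114] -> [2640, 624, 336, -864, -912]
  [24, -24, 13, 31, 47, -19] -> [24, -24, 13, 31, 47, -19] -> [15, -33, 4, 22, 38, -28] -> [90, -198, 24, 132, 228, -168] -> [-198, -168, 24, 90, 132, 228] -> [1584, 1344, -192, -720, -1056, -1824]
  [11, 40, 45, 41, -12, 46, -12] -> [11, 40, 45, 41, -12, 46] -> [2, 31, 36, 32, -21, 37] -> [12, 186, 216, 192, -126, 222] -> [-126, 12, 186, 192, 216, 222] -> [1008, -96, -1488, -1536, -1728, -1776]
  [46, -35, 26] -> [46, -35, 26] -> [37, -44, 17] -> [222, -264, 102] -> [-264, 102, 222] -> [2112, -816, -1776]

[816, 240, -1104, -1440, -1536]; [1680, 1248, 672, -1728]; [2640, 624, 336, -864, -912]; [1584, 1344, -192, -720, -1056, -1824]; [1008, -96, -1488, -1536, -1728, -1776]; [2112, -816, -1776]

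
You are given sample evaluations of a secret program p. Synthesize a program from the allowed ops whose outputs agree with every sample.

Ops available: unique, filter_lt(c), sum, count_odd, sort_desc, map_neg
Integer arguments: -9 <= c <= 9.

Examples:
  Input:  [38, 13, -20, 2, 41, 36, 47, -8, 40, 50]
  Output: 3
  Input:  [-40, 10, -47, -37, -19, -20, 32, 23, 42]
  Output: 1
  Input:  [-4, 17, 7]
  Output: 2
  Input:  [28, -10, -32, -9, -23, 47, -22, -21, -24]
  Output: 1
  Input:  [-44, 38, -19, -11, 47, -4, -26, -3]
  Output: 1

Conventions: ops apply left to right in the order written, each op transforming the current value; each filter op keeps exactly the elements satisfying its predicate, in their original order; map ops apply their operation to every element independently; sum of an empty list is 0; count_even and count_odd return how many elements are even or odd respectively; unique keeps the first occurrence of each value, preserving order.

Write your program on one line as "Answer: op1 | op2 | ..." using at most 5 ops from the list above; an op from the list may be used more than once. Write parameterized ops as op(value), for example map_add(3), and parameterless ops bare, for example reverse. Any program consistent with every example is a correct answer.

map_neg | filter_lt(0) | sort_desc | filter_lt(-5) | count_odd

Check, running the answer program on each example:
  [38, 13, -20, 2, 41, 36, 47, -8, 40, 50] -> [-38, -13, 20, -2, -41, -36, -47, 8, -40, -50] -> [-38, -13, -2, -41, -36, -47, -40, -50] -> [-2, -13, -36, -38, -40, -41, -47, -50] -> [-13, -36, -38, -40, -41, -47, -50] -> 3
  [-40, 10, -47, -37, -19, -20, 32, 23, 42] -> [40, -10, 47, 37, 19, 20, -32, -23, -42] -> [-10, -32, -23, -42] -> [-10, -23, -32, -42] -> [-10, -23, -32, -42] -> 1
  [-4, 17, 7] -> [4, -17, -7] -> [-17, -7] -> [-7, -17] -> [-7, -17] -> 2
  [28, -10, -32, -9, -23, 47, -22, -21, -24] -> [-28, 10, 32, 9, 23, -47, 22, 21, 24] -> [-28, -47] -> [-28, -47] -> [-28, -47] -> 1
  [-44, 38, -19, -11, 47, -4, -26, -3] -> [44, -38, 19, 11, -47, 4, 26, 3] -> [-38, -47] -> [-38, -47] -> [-38, -47] -> 1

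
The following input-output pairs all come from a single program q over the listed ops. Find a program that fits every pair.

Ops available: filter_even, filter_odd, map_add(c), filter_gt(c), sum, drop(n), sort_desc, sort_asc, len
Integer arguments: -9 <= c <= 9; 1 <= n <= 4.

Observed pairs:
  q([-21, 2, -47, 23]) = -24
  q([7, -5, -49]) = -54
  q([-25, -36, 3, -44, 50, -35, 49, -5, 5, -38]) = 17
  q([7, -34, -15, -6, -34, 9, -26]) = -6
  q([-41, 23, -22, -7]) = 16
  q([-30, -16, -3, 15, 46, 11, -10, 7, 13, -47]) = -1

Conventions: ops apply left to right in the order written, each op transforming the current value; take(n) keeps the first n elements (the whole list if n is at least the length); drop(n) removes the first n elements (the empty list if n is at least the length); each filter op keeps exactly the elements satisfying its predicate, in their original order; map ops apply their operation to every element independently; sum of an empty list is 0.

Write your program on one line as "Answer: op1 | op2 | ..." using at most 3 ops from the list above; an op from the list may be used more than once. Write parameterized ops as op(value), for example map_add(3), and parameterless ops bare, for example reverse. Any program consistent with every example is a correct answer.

filter_odd | drop(1) | sum

Check, running the answer program on each example:
  [-21, 2, -47, 23] -> [-21, -47, 23] -> [-47, 23] -> -24
  [7, -5, -49] -> [7, -5, -49] -> [-5, -49] -> -54
  [-25, -36, 3, -44, 50, -35, 49, -5, 5, -38] -> [-25, 3, -35, 49, -5, 5] -> [3, -35, 49, -5, 5] -> 17
  [7, -34, -15, -6, -34, 9, -26] -> [7, -15, 9] -> [-15, 9] -> -6
  [-41, 23, -22, -7] -> [-41, 23, -7] -> [23, -7] -> 16
  [-30, -16, -3, 15, 46, 11, -10, 7, 13, -47] -> [-3, 15, 11, 7, 13, -47] -> [15, 11, 7, 13, -47] -> -1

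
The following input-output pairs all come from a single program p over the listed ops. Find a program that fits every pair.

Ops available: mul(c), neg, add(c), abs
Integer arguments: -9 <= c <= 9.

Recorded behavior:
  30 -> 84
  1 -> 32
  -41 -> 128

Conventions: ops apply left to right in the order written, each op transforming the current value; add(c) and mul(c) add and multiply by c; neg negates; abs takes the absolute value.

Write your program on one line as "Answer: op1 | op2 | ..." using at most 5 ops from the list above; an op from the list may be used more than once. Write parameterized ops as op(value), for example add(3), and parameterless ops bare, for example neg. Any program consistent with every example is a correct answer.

abs | add(-9) | mul(-4) | neg | abs

Check, running the answer program on each example:
  30 -> 30 -> 21 -> -84 -> 84 -> 84
  1 -> 1 -> -8 -> 32 -> -32 -> 32
  -41 -> 41 -> 32 -> -128 -> 128 -> 128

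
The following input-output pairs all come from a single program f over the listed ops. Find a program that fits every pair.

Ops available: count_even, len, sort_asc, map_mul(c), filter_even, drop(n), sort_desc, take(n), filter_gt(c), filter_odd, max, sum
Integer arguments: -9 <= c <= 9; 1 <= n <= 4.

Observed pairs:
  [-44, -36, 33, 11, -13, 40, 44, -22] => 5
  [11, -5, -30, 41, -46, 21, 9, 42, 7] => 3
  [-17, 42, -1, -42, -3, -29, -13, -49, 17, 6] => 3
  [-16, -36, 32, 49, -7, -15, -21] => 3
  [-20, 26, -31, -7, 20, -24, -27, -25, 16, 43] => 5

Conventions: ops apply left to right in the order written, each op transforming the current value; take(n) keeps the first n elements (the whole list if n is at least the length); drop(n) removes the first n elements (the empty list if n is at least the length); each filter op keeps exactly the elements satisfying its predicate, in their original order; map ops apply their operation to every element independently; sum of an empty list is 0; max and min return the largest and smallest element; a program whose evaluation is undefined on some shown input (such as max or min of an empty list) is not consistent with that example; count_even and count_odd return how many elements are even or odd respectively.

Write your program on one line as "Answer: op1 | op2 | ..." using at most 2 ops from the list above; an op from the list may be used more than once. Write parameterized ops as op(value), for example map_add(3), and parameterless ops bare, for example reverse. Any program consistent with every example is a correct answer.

filter_even | len

Check, running the answer program on each example:
  [-44, -36, 33, 11, -13, 40, 44, -22] -> [-44, -36, 40, 44, -22] -> 5
  [11, -5, -30, 41, -46, 21, 9, 42, 7] -> [-30, -46, 42] -> 3
  [-17, 42, -1, -42, -3, -29, -13, -49, 17, 6] -> [42, -42, 6] -> 3
  [-16, -36, 32, 49, -7, -15, -21] -> [-16, -36, 32] -> 3
  [-20, 26, -31, -7, 20, -24, -27, -25, 16, 43] -> [-20, 26, 20, -24, 16] -> 5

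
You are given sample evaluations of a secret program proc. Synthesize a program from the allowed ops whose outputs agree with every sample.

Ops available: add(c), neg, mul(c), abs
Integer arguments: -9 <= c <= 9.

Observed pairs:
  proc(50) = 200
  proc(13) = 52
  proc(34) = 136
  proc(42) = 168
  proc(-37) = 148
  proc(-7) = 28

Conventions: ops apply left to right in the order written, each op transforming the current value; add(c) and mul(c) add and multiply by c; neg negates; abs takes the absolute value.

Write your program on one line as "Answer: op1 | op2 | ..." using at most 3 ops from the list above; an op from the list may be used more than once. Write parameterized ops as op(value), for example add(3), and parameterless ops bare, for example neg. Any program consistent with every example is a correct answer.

mul(-4) | abs

Check, running the answer program on each example:
  50 -> -200 -> 200
  13 -> -52 -> 52
  34 -> -136 -> 136
  42 -> -168 -> 168
  -37 -> 148 -> 148
  -7 -> 28 -> 28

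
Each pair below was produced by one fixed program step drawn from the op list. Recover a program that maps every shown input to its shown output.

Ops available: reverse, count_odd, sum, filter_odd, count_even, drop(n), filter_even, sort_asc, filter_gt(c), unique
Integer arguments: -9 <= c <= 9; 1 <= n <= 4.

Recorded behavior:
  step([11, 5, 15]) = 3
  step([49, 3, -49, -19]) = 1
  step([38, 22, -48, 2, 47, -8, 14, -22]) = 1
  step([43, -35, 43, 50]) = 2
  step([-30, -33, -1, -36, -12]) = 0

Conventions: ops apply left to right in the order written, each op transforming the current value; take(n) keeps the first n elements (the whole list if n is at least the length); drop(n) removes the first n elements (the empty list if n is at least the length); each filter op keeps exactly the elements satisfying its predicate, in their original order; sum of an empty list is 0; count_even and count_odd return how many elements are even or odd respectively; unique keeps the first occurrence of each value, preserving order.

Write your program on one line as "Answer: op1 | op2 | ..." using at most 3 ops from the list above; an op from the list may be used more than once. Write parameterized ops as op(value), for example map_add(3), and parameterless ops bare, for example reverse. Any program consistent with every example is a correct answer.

filter_gt(0) | filter_gt(3) | count_odd

Check, running the answer program on each example:
  [11, 5, 15] -> [11, 5, 15] -> [11, 5, 15] -> 3
  [49, 3, -49, -19] -> [49, 3] -> [49] -> 1
  [38, 22, -48, 2, 47, -8, 14, -22] -> [38, 22, 2, 47, 14] -> [38, 22, 47, 14] -> 1
  [43, -35, 43, 50] -> [43, 43, 50] -> [43, 43, 50] -> 2
  [-30, -33, -1, -36, -12] -> [] -> [] -> 0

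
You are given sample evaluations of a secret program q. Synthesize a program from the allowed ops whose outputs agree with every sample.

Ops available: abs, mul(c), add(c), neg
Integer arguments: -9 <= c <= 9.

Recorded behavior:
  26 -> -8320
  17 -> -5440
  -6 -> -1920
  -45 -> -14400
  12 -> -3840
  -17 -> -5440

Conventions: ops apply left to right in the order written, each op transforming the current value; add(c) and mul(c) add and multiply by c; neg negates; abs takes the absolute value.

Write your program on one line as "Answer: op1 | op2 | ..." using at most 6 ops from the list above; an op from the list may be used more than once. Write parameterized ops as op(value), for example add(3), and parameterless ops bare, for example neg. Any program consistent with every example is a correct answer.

mul(-4) | mul(-4) | mul(-4) | mul(-5) | abs | neg

Check, running the answer program on each example:
  26 -> -104 -> 416 -> -1664 -> 8320 -> 8320 -> -8320
  17 -> -68 -> 272 -> -1088 -> 5440 -> 5440 -> -5440
  -6 -> 24 -> -96 -> 384 -> -1920 -> 1920 -> -1920
  -45 -> 180 -> -720 -> 2880 -> -14400 -> 14400 -> -14400
  12 -> -48 -> 192 -> -768 -> 3840 -> 3840 -> -3840
  -17 -> 68 -> -272 -> 1088 -> -5440 -> 5440 -> -5440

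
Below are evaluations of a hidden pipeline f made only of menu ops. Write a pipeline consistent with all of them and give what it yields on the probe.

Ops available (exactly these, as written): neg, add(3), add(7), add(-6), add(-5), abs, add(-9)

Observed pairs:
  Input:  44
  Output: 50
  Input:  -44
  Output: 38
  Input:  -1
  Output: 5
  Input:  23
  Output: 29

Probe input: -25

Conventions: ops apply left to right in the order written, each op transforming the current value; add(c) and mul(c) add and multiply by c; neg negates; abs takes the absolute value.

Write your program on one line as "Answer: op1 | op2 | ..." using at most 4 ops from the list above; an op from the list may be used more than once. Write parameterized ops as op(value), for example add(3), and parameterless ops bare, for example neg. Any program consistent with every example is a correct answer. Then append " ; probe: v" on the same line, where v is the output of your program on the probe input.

neg | add(-6) | abs ; probe: 19

Check, running the answer program on each example:
  44 -> -44 -> -50 -> 50
  -44 -> 44 -> 38 -> 38
  -1 -> 1 -> -5 -> 5
  23 -> -23 -> -29 -> 29
  probe: -25 -> 25 -> 19 -> 19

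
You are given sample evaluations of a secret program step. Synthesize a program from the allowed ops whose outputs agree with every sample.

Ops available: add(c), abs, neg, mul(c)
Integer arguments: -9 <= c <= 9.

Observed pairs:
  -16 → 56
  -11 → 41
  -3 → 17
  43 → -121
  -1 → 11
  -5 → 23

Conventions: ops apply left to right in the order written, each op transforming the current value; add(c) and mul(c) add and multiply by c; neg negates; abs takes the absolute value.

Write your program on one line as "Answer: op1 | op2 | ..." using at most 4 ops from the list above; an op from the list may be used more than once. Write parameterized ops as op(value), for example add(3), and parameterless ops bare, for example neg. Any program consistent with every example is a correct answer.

neg | mul(-3) | neg | add(8)

Check, running the answer program on each example:
  -16 -> 16 -> -48 -> 48 -> 56
  -11 -> 11 -> -33 -> 33 -> 41
  -3 -> 3 -> -9 -> 9 -> 17
  43 -> -43 -> 129 -> -129 -> -121
  -1 -> 1 -> -3 -> 3 -> 11
  -5 -> 5 -> -15 -> 15 -> 23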